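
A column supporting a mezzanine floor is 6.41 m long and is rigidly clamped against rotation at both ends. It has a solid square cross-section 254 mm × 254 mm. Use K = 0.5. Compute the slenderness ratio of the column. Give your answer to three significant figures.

For a square r = a/√12 = 254/√12 = 73.32 mm
L_e = K·L = 0.5 × 6.41 m = 3.205 m = 3205.0 mm
λ = L_e / r_min = 3205.0 / 73.32 = 43.7

λ ≈ 43.7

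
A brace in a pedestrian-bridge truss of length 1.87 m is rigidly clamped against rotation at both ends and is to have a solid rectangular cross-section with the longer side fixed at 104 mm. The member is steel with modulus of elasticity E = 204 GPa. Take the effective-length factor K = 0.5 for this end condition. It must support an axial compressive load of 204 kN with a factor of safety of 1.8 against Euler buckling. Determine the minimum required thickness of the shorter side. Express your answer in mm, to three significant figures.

b ≈ 26.4 mm

Required P_cr = n·P = 1.8 × 204 = 367.2 kN
L_e = K·L = 0.5 × 1.87 = 0.9350 m
Required I = P_cr·L_e²/(π²E) = 3.672×10^5 × 0.9350² / (π² × 2.04×10^11) = 1.594×10^-7 m⁴
I_req = 1.594×10^5 mm⁴
Rectangle, weak axis: I_min = h·b³/12 with h = 104 mm fixed  ⇒  b = (12I/h)^(1/3) = 26.4 mm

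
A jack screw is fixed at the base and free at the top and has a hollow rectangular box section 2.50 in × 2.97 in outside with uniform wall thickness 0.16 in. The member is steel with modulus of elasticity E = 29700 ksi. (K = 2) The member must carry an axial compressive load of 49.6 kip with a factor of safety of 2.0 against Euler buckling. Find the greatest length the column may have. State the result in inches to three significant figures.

L_max ≈ 34.2 in

Inner dimensions: h_i = 2.97 − 2×0.16 = 2.650 in, b_i = 2.50 − 2×0.16 = 2.180 in
Weak-axis I_min = (h_o·b_o³ − h_i·b_i³)/12 with b_o = 2.50, b_i = 2.180 in (shorter outer/inner sides).
I_min = (2.97×2.50³ − 2.650×2.180³)/12 = 1.579 in⁴
Required critical load P_cr = n·P = 2.0 × 49.6 = 99.20 kip = 9.920×10^4 lb
From P_cr = π²EI/(K·L)²:  L = (1/K)·√(π²EI/P_cr) = (1/2)·√(π²×2.97×10^7×1.579/9.920×10^4)
L = 34.2 in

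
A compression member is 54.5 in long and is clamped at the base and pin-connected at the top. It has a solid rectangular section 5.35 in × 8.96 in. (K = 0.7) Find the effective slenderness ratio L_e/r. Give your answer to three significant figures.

λ ≈ 24.7

Buckling occurs about the weak axis: I_min = h·b³/12 with b = 5.35 in (the shorter side).
I_min = 8.96×5.35³/12 = 114.3 in⁴
A = 47.94 in²;  r_min = √(I/A) = √(114.3/47.94) = 1.544 in
L_e = K·L = 0.7 × 54.5 = 38.15 in
λ = L_e / r_min = 38.150 / 1.544 = 24.7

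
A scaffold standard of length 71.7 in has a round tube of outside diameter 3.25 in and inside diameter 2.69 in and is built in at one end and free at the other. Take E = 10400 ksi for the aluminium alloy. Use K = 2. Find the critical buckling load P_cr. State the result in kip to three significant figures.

P_cr ≈ 14.5 kip

d_o = 3.25 in, d_i = 2.69 in
I = π(d_o⁴ − d_i⁴)/64 = π(3.25⁴ − 2.690⁴)/64 = 2.906 in⁴
Effective length L_e = K·L = 2 × 71.7 = 143.4 in
P_cr = π²EI / L_e² = π² × 10400×10³ × 2.906 / 143.4² = 1.451×10^4 lb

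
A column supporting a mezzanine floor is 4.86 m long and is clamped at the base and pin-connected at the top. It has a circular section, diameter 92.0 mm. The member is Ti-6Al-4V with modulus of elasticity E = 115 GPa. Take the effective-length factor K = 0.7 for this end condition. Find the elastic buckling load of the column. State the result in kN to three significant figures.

P_cr ≈ 345 kN

I = πd⁴/64 = π×92.0⁴/64 = 3.517×10^6 mm⁴
I = 3.517×10^6 mm⁴ = 3.517×10^-6 m⁴
Effective length L_e = K·L = 0.7 × 4.86 = 3.402 m
P_cr = π²EI / L_e² = π² × 115×10⁹ × 3.517×10^-6 / 3.402² = 3.449×10^5 N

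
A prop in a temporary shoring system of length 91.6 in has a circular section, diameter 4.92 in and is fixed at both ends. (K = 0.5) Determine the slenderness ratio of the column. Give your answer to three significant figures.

For a solid circle r = d/4 = 4.92/4 = 1.230 in
L_e = K·L = 0.5 × 91.6 = 45.80 in
λ = L_e / r_min = 45.800 / 1.230 = 37.2

λ ≈ 37.2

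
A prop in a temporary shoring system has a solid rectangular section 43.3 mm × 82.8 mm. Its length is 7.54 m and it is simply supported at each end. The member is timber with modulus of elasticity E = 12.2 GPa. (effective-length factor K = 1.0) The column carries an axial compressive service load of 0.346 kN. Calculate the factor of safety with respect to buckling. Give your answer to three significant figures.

n ≈ 3.43

Buckling occurs about the weak axis: I_min = h·b³/12 with b = 43.3 mm (the shorter side).
I_min = 82.8×43.3³/12 = 5.602×10^5 mm⁴
I = 5.602×10^5 mm⁴ = 5.602×10^-7 m⁴
Effective length L_e = K·L = 1 × 7.54 = 7.540 m
P_cr = π²EI / L_e² = π² × 12.2×10⁹ × 5.602×10^-7 / 7.540² = 1.186×10^3 N
Factor of safety n = P_cr / P = 1.1864 / 0.346 = 3.43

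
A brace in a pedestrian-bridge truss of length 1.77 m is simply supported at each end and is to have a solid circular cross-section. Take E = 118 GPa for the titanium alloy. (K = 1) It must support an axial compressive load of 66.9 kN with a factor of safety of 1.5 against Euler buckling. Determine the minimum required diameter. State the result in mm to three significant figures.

d ≈ 48.4 mm

Required P_cr = n·P = 1.5 × 66.9 = 100.4 kN
L_e = K·L = 1 × 1.77 = 1.770 m
Required I = P_cr·L_e²/(π²E) = 1.004×10^5 × 1.770² / (π² × 1.18×10^11) = 2.699×10^-7 m⁴
I_req = 2.699×10^5 mm⁴
Solid circle: I = πd⁴/64  ⇒  d = (64I/π)^(1/4) = (64×2.699×10^5/π)^(1/4) = 48.4 mm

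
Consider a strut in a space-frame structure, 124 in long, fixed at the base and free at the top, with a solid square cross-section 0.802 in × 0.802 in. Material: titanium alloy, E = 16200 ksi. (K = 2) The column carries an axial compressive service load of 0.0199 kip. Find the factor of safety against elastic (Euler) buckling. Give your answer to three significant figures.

I = a⁴/12 = 0.802⁴/12 = 3.448×10^-2 in⁴
Effective length L_e = K·L = 2 × 124 = 248.0 in
P_cr = π²EI / L_e² = π² × 16200×10³ × 3.448×10^-2 / 248.0² = 89.62 lb
Factor of safety n = P_cr / P = 0.089625 / 0.0199 = 4.50

n ≈ 4.50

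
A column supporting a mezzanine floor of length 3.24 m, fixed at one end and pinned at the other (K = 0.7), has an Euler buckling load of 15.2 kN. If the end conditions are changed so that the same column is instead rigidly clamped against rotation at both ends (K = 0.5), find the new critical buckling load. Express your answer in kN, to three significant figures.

P_cr ∝ 1/K², so P_cr,new = P_cr,old × (K_old/K_new)² = 15.2 × (0.7/0.5)²
= 15.2 × 1.960 = 29.8 kN

P_cr ≈ 29.8 kN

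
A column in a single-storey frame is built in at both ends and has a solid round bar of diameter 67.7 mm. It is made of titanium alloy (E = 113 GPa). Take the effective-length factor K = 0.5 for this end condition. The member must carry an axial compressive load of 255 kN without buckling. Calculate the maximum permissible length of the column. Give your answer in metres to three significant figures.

I = πd⁴/64 = π×67.7⁴/64 = 1.031×10^6 mm⁴
I = 1.031×10^-6 m⁴
At the buckling limit P_cr = P = 2.550×10^5 N
From P_cr = π²EI/(K·L)²:  L = (1/K)·√(π²EI/P_cr) = (1/0.5)·√(π²×1.13×10^11×1.031×10^-6/2.550×10^5)
L = 4.25 m

L_max ≈ 4.25 m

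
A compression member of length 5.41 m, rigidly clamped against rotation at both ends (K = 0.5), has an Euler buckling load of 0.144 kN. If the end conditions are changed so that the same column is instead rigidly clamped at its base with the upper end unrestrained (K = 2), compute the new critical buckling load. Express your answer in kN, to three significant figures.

P_cr ≈ 0.00900 kN

P_cr ∝ 1/K², so P_cr,new = P_cr,old × (K_old/K_new)² = 0.144 × (0.5/2)²
= 0.144 × 0.06250 = 0.00900 kN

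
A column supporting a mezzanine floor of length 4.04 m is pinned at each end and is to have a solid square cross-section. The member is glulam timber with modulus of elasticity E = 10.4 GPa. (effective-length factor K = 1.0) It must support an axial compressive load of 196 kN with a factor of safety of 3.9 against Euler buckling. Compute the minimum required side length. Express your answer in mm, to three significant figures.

Required P_cr = n·P = 3.9 × 196 = 764.4 kN
L_e = K·L = 1 × 4.04 = 4.040 m
Required I = P_cr·L_e²/(π²E) = 7.644×10^5 × 4.040² / (π² × 1.04×10^10) = 1.215×10^-4 m⁴
I_req = 1.215×10^8 mm⁴
Solid square: I = a⁴/12  ⇒  a = (12I)^(1/4) = (12×1.215×10^8)^(1/4) = 195 mm

a ≈ 195 mm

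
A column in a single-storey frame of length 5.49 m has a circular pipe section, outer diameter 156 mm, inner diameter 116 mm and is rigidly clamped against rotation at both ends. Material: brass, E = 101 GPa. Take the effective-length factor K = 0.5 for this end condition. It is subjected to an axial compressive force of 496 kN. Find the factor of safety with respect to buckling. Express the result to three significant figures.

d_o = 156 mm, d_i = 116 mm
I = π(d_o⁴ − d_i⁴)/64 = π(156⁴ − 116.0⁴)/64 = 2.018×10^7 mm⁴
I = 2.018×10^7 mm⁴ = 2.018×10^-5 m⁴
Effective length L_e = K·L = 0.5 × 5.49 = 2.745 m
P_cr = π²EI / L_e² = π² × 101×10⁹ × 2.018×10^-5 / 2.745² = 2.670×10^6 N
Factor of safety n = P_cr / P = 2670.1 / 496 = 5.38

n ≈ 5.38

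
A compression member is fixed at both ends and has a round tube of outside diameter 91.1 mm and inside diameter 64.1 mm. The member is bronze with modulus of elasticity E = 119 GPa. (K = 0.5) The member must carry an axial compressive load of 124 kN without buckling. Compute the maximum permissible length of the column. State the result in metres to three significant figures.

L_max ≈ 9.83 m

d_o = 91.1 mm, d_i = 64.1 mm
I = π(d_o⁴ − d_i⁴)/64 = π(91.1⁴ − 64.10⁴)/64 = 2.552×10^6 mm⁴
I = 2.552×10^-6 m⁴
At the buckling limit P_cr = P = 1.240×10^5 N
From P_cr = π²EI/(K·L)²:  L = (1/K)·√(π²EI/P_cr) = (1/0.5)·√(π²×1.19×10^11×2.552×10^-6/1.240×10^5)
L = 9.83 m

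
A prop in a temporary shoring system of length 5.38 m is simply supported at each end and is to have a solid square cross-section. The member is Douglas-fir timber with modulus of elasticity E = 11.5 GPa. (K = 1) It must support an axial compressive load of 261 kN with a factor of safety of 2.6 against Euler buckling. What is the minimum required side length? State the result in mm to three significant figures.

Required P_cr = n·P = 2.6 × 261 = 678.6 kN
L_e = K·L = 1 × 5.38 = 5.380 m
Required I = P_cr·L_e²/(π²E) = 6.786×10^5 × 5.380² / (π² × 1.15×10^10) = 1.731×10^-4 m⁴
I_req = 1.731×10^8 mm⁴
Solid square: I = a⁴/12  ⇒  a = (12I)^(1/4) = (12×1.731×10^8)^(1/4) = 213 mm

a ≈ 213 mm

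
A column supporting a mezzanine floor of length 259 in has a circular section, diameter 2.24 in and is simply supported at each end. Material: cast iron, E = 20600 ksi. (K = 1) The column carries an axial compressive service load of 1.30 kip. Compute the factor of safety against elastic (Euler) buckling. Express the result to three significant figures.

I = πd⁴/64 = π×2.24⁴/64 = 1.236 in⁴
Effective length L_e = K·L = 1 × 259 = 259.0 in
P_cr = π²EI / L_e² = π² × 20600×10³ × 1.236 / 259.0² = 3.746×10^3 lb
Factor of safety n = P_cr / P = 3.7457 / 1.30 = 2.88

n ≈ 2.88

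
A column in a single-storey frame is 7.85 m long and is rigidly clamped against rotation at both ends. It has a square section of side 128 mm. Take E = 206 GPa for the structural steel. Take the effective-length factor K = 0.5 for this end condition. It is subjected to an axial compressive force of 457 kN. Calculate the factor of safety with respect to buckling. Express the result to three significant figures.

n ≈ 6.46

I = a⁴/12 = 128⁴/12 = 2.237×10^7 mm⁴
I = 2.237×10^7 mm⁴ = 2.237×10^-5 m⁴
Effective length L_e = K·L = 0.5 × 7.85 = 3.925 m
P_cr = π²EI / L_e² = π² × 206×10⁹ × 2.237×10^-5 / 3.925² = 2.952×10^6 N
Factor of safety n = P_cr / P = 2952.2 / 457 = 6.46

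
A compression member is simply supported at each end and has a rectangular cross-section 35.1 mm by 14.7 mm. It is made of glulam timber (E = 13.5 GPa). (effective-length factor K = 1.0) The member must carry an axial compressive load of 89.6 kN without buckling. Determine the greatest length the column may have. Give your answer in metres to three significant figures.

L_max ≈ 0.118 m

Buckling occurs about the weak axis: I_min = h·b³/12 with b = 14.7 mm (the shorter side).
I_min = 35.1×14.7³/12 = 9.291×10^3 mm⁴
I = 9.291×10^-9 m⁴
At the buckling limit P_cr = P = 8.960×10^4 N
From P_cr = π²EI/(K·L)²:  L = (1/K)·√(π²EI/P_cr) = (1/1)·√(π²×1.35×10^10×9.291×10^-9/8.960×10^4)
L = 0.118 m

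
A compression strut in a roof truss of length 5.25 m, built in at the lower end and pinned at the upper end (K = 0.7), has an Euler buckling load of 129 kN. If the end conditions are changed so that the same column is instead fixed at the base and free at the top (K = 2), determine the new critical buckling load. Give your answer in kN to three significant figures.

P_cr ∝ 1/K², so P_cr,new = P_cr,old × (K_old/K_new)² = 129 × (0.7/2)²
= 129 × 0.1225 = 15.8 kN

P_cr ≈ 15.8 kN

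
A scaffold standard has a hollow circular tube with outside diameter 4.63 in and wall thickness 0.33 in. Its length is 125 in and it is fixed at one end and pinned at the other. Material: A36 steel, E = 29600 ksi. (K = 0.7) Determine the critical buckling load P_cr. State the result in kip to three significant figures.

P_cr ≈ 395 kip

Inner diameter d_i = 4.63 − 2×0.33 = 3.970 in
I = π(d_o⁴ − d_i⁴)/64 = π(4.63⁴ − 3.970⁴)/64 = 10.36 in⁴
Effective length L_e = K·L = 0.7 × 125 = 87.50 in
P_cr = π²EI / L_e² = π² × 29600×10³ × 10.36 / 87.50² = 3.955×10^5 lb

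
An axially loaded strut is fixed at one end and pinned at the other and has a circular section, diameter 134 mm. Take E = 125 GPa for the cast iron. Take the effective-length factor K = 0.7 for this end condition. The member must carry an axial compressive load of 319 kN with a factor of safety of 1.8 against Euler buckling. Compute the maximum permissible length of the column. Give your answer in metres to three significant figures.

L_max ≈ 8.33 m

I = πd⁴/64 = π×134⁴/64 = 1.583×10^7 mm⁴
I = 1.583×10^-5 m⁴
Required critical load P_cr = n·P = 1.8 × 319 = 574.2 kN = 5.742×10^5 N
From P_cr = π²EI/(K·L)²:  L = (1/K)·√(π²EI/P_cr) = (1/0.7)·√(π²×1.25×10^11×1.583×10^-5/5.742×10^5)
L = 8.33 m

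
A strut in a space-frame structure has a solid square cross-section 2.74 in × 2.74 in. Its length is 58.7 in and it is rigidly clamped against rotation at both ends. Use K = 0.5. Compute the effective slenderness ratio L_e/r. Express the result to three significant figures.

For a square r = a/√12 = 2.74/√12 = 0.7910 in
L_e = K·L = 0.5 × 58.7 = 29.35 in
λ = L_e / r_min = 29.350 / 0.7910 = 37.1

λ ≈ 37.1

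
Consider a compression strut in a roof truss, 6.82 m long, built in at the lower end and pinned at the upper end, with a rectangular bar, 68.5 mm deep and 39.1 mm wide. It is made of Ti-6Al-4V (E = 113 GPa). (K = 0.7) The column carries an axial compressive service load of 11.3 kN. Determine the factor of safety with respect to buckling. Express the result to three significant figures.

n ≈ 1.48

Buckling occurs about the weak axis: I_min = h·b³/12 with b = 39.1 mm (the shorter side).
I_min = 68.5×39.1³/12 = 3.412×10^5 mm⁴
I = 3.412×10^5 mm⁴ = 3.412×10^-7 m⁴
Effective length L_e = K·L = 0.7 × 6.82 = 4.774 m
P_cr = π²EI / L_e² = π² × 113×10⁹ × 3.412×10^-7 / 4.774² = 1.670×10^4 N
Factor of safety n = P_cr / P = 16.698 / 11.3 = 1.48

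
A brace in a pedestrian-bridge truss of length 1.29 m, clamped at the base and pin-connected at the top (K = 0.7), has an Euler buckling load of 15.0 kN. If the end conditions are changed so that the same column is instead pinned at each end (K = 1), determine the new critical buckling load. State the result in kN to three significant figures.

P_cr ≈ 7.35 kN

P_cr ∝ 1/K², so P_cr,new = P_cr,old × (K_old/K_new)² = 15.0 × (0.7/1)²
= 15.0 × 0.4900 = 7.35 kN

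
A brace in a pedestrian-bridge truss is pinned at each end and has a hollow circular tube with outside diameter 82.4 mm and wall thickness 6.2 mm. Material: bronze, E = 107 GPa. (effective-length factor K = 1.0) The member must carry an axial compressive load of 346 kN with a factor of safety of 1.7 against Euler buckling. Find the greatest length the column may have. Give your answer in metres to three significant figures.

L_max ≈ 1.40 m

Inner diameter d_i = 82.4 − 2×6.2 = 70.00 mm
I = π(d_o⁴ − d_i⁴)/64 = π(82.4⁴ − 70.00⁴)/64 = 1.084×10^6 mm⁴
I = 1.084×10^-6 m⁴
Required critical load P_cr = n·P = 1.7 × 346 = 588.2 kN = 5.882×10^5 N
From P_cr = π²EI/(K·L)²:  L = (1/K)·√(π²EI/P_cr) = (1/1)·√(π²×1.07×10^11×1.084×10^-6/5.882×10^5)
L = 1.40 m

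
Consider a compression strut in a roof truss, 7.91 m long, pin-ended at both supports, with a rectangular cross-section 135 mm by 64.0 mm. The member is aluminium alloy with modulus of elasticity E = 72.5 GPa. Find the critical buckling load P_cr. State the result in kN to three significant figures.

Buckling occurs about the weak axis: I_min = h·b³/12 with b = 64.0 mm (the shorter side).
I_min = 135×64.0³/12 = 2.949×10^6 mm⁴
I = 2.949×10^6 mm⁴ = 2.949×10^-6 m⁴
Effective length L_e = K·L = 1 × 7.91 = 7.910 m
P_cr = π²EI / L_e² = π² × 72.5×10⁹ × 2.949×10^-6 / 7.910² = 3.373×10^4 N

P_cr ≈ 33.7 kN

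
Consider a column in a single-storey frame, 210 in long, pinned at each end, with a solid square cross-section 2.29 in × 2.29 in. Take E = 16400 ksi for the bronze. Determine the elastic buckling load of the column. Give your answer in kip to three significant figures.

I = a⁴/12 = 2.29⁴/12 = 2.292 in⁴
Effective length L_e = K·L = 1 × 210 = 210.0 in
P_cr = π²EI / L_e² = π² × 16400×10³ × 2.292 / 210.0² = 8.411×10^3 lb

P_cr ≈ 8.41 kip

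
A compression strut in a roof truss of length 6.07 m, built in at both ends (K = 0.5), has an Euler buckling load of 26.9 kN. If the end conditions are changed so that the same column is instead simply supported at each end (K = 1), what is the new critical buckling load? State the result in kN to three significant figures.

P_cr ≈ 6.72 kN

P_cr ∝ 1/K², so P_cr,new = P_cr,old × (K_old/K_new)² = 26.9 × (0.5/1)²
= 26.9 × 0.2500 = 6.72 kN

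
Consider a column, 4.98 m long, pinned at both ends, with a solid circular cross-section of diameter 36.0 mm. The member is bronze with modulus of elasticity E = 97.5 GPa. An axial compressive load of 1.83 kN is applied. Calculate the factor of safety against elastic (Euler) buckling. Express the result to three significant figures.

I = πd⁴/64 = π×36.0⁴/64 = 8.245×10^4 mm⁴
I = 8.245×10^4 mm⁴ = 8.245×10^-8 m⁴
Effective length L_e = K·L = 1 × 4.98 = 4.980 m
P_cr = π²EI / L_e² = π² × 97.5×10⁹ × 8.245×10^-8 / 4.980² = 3.199×10^3 N
Factor of safety n = P_cr / P = 3.1991 / 1.83 = 1.75

n ≈ 1.75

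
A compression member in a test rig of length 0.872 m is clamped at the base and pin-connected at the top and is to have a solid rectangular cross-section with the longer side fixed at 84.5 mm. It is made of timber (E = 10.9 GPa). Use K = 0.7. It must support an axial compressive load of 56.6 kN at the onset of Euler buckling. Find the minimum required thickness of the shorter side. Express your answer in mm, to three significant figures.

b ≈ 30.3 mm

L_e = K·L = 0.7 × 0.872 = 0.6104 m
Required I = P_cr·L_e²/(π²E) = 5.660×10^4 × 0.6104² / (π² × 1.09×10^10) = 1.960×10^-7 m⁴
I_req = 1.960×10^5 mm⁴
Rectangle, weak axis: I_min = h·b³/12 with h = 84.5 mm fixed  ⇒  b = (12I/h)^(1/3) = 30.3 mm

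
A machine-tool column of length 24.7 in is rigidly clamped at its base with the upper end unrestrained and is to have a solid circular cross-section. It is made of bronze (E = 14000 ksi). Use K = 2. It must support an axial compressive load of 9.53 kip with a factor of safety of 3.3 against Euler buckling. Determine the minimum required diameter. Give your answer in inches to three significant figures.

d ≈ 1.83 in

Required P_cr = n·P = 3.3 × 9.53 = 31.45 kip
L_e = K·L = 2 × 24.7 = 49.40 in
Required I = P_cr·L_e²/(π²E) = 3.145×10^4 × 49.40² / (π² × 1.40×10^7) = 0.5554 in⁴
Solid circle: I = πd⁴/64  ⇒  d = (64I/π)^(1/4) = (64×0.5554/π)^(1/4) = 1.83 in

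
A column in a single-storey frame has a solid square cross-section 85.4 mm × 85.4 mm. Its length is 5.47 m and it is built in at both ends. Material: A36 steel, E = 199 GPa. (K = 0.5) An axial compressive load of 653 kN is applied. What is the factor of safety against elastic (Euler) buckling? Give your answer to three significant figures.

n ≈ 1.78

I = a⁴/12 = 85.4⁴/12 = 4.433×10^6 mm⁴
I = 4.433×10^6 mm⁴ = 4.433×10^-6 m⁴
Effective length L_e = K·L = 0.5 × 5.47 = 2.735 m
P_cr = π²EI / L_e² = π² × 199×10⁹ × 4.433×10^-6 / 2.735² = 1.164×10^6 N
Factor of safety n = P_cr / P = 1163.8 / 653 = 1.78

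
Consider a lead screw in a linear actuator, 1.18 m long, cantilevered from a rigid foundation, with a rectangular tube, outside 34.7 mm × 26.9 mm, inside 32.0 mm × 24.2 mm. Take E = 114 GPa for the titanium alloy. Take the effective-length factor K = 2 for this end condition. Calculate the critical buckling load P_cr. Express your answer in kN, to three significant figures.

Weak-axis I_min = (h_o·b_o³ − h_i·b_i³)/12 with b_o = 26.9, b_i = 24.20 mm (shorter outer/inner sides).
I_min = (34.7×26.9³ − 32.00×24.20³)/12 = 1.849×10^4 mm⁴
I = 1.849×10^4 mm⁴ = 1.849×10^-8 m⁴
Effective length L_e = K·L = 2 × 1.18 = 2.360 m
P_cr = π²EI / L_e² = π² × 114×10⁹ × 1.849×10^-8 / 2.360² = 3.736×10^3 N

P_cr ≈ 3.74 kN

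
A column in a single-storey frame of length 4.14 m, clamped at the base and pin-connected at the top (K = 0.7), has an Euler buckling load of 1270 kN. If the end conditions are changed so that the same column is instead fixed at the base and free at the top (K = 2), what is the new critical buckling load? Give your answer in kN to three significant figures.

P_cr ∝ 1/K², so P_cr,new = P_cr,old × (K_old/K_new)² = 1270 × (0.7/2)²
= 1270 × 0.1225 = 156 kN

P_cr ≈ 156 kN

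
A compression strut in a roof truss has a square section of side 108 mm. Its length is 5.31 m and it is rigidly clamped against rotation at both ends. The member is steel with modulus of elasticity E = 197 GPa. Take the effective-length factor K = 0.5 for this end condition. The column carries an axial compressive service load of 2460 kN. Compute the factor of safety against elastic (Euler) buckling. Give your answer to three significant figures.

I = a⁴/12 = 108⁴/12 = 1.134×10^7 mm⁴
I = 1.134×10^7 mm⁴ = 1.134×10^-5 m⁴
Effective length L_e = K·L = 0.5 × 5.31 = 2.655 m
P_cr = π²EI / L_e² = π² × 197×10⁹ × 1.134×10^-5 / 2.655² = 3.127×10^6 N
Factor of safety n = P_cr / P = 3127.2 / 2460 = 1.27

n ≈ 1.27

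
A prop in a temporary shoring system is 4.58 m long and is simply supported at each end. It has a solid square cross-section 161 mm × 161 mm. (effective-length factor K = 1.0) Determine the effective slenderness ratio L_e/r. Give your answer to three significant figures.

For a square r = a/√12 = 161/√12 = 46.48 mm
L_e = K·L = 1 × 4.58 m = 4.580 m = 4580.0 mm
λ = L_e / r_min = 4580.0 / 46.48 = 98.5

λ ≈ 98.5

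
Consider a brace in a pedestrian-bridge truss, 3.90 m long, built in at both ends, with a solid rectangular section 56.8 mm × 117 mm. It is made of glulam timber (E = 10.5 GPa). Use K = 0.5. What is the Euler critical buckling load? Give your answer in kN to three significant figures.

Buckling occurs about the weak axis: I_min = h·b³/12 with b = 56.8 mm (the shorter side).
I_min = 117×56.8³/12 = 1.787×10^6 mm⁴
I = 1.787×10^6 mm⁴ = 1.787×10^-6 m⁴
Effective length L_e = K·L = 0.5 × 3.90 = 1.950 m
P_cr = π²EI / L_e² = π² × 10.5×10⁹ × 1.787×10^-6 / 1.950² = 4.869×10^4 N

P_cr ≈ 48.7 kN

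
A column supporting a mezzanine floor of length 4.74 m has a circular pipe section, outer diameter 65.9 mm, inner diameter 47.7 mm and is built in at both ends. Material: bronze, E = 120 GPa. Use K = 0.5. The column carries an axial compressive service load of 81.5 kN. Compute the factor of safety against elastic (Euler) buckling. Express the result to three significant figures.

n ≈ 1.74

d_o = 65.9 mm, d_i = 47.7 mm
I = π(d_o⁴ − d_i⁴)/64 = π(65.9⁴ − 47.70⁴)/64 = 6.717×10^5 mm⁴
I = 6.717×10^5 mm⁴ = 6.717×10^-7 m⁴
Effective length L_e = K·L = 0.5 × 4.74 = 2.370 m
P_cr = π²EI / L_e² = π² × 120×10⁹ × 6.717×10^-7 / 2.370² = 1.416×10^5 N
Factor of safety n = P_cr / P = 141.62 / 81.5 = 1.74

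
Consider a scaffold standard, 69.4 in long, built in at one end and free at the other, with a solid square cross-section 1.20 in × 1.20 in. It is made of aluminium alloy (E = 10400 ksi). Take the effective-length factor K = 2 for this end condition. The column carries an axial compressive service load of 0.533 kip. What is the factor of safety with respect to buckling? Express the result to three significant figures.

n ≈ 1.73

I = a⁴/12 = 1.20⁴/12 = 0.1728 in⁴
Effective length L_e = K·L = 2 × 69.4 = 138.8 in
P_cr = π²EI / L_e² = π² × 10400×10³ × 0.1728 / 138.8² = 920.7 lb
Factor of safety n = P_cr / P = 0.92066 / 0.533 = 1.73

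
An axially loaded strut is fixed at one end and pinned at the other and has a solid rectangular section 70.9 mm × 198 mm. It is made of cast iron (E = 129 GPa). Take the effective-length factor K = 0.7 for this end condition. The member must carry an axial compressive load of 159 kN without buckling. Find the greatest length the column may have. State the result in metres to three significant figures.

Buckling occurs about the weak axis: I_min = h·b³/12 with b = 70.9 mm (the shorter side).
I_min = 198×70.9³/12 = 5.881×10^6 mm⁴
I = 5.881×10^-6 m⁴
At the buckling limit P_cr = P = 1.590×10^5 N
From P_cr = π²EI/(K·L)²:  L = (1/K)·√(π²EI/P_cr) = (1/0.7)·√(π²×1.29×10^11×5.881×10^-6/1.590×10^5)
L = 9.80 m

L_max ≈ 9.80 m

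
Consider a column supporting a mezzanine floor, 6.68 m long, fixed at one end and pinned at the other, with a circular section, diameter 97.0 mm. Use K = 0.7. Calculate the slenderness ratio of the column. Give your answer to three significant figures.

For a solid circle r = d/4 = 97.0/4 = 24.25 mm
L_e = K·L = 0.7 × 6.68 m = 4.676 m = 4676.0 mm
λ = L_e / r_min = 4676.0 / 24.25 = 193

λ ≈ 193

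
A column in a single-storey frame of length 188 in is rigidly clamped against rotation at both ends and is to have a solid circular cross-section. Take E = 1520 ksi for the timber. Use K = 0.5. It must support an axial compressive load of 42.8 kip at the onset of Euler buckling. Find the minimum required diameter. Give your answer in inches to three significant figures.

L_e = K·L = 0.5 × 188 = 94.00 in
Required I = P_cr·L_e²/(π²E) = 4.280×10^4 × 94.00² / (π² × 1.52×10^6) = 25.21 in⁴
Solid circle: I = πd⁴/64  ⇒  d = (64I/π)^(1/4) = (64×25.21/π)^(1/4) = 4.76 in

d ≈ 4.76 in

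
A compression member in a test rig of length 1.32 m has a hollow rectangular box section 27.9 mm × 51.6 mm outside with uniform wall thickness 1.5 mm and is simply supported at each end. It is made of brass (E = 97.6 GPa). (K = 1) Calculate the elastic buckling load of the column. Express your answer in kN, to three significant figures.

P_cr ≈ 17.1 kN

Inner dimensions: h_i = 51.6 − 2×1.5 = 48.60 mm, b_i = 27.9 − 2×1.5 = 24.90 mm
Weak-axis I_min = (h_o·b_o³ − h_i·b_i³)/12 with b_o = 27.9, b_i = 24.90 mm (shorter outer/inner sides).
I_min = (51.6×27.9³ − 48.60×24.90³)/12 = 3.086×10^4 mm⁴
I = 3.086×10^4 mm⁴ = 3.086×10^-8 m⁴
Effective length L_e = K·L = 1 × 1.32 = 1.320 m
P_cr = π²EI / L_e² = π² × 97.6×10⁹ × 3.086×10^-8 / 1.320² = 1.706×10^4 N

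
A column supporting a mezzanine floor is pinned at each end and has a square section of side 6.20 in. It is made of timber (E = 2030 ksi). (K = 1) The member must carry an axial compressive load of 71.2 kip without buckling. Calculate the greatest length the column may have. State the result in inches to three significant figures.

L_max ≈ 186 in

I = a⁴/12 = 6.20⁴/12 = 123.1 in⁴
At the buckling limit P_cr = P = 7.120×10^4 lb
From P_cr = π²EI/(K·L)²:  L = (1/K)·√(π²EI/P_cr) = (1/1)·√(π²×2.03×10^6×123.1/7.120×10^4)
L = 186 in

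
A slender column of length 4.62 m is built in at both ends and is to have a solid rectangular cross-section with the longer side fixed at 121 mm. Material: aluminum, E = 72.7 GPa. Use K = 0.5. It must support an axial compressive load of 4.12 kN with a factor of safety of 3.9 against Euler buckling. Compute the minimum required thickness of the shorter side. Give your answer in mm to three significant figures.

b ≈ 22.8 mm

Required P_cr = n·P = 3.9 × 4.12 = 16.07 kN
L_e = K·L = 0.5 × 4.62 = 2.310 m
Required I = P_cr·L_e²/(π²E) = 1.607×10^4 × 2.310² / (π² × 7.27×10^10) = 1.195×10^-7 m⁴
I_req = 1.195×10^5 mm⁴
Rectangle, weak axis: I_min = h·b³/12 with h = 121 mm fixed  ⇒  b = (12I/h)^(1/3) = 22.8 mm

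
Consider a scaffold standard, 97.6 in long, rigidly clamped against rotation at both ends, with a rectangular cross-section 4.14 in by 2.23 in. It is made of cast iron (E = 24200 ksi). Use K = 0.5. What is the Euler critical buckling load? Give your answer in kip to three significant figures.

Buckling occurs about the weak axis: I_min = h·b³/12 with b = 2.23 in (the shorter side).
I_min = 4.14×2.23³/12 = 3.826 in⁴
Effective length L_e = K·L = 0.5 × 97.6 = 48.80 in
P_cr = π²EI / L_e² = π² × 24200×10³ × 3.826 / 48.80² = 3.837×10^5 lb

P_cr ≈ 384 kip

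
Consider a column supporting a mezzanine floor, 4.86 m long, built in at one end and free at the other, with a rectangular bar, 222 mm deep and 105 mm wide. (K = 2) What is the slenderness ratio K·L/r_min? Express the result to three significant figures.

Buckling occurs about the weak axis: I_min = h·b³/12 with b = 105 mm (the shorter side).
I_min = 222×105³/12 = 2.142×10^7 mm⁴
A = 2.331×10^4 mm²;  r_min = √(I/A) = √(2.142×10^7/2.331×10^4) = 30.31 mm
L_e = K·L = 2 × 4.86 m = 9.720 m = 9720.0 mm
λ = L_e / r_min = 9720.0 / 30.31 = 321

λ ≈ 321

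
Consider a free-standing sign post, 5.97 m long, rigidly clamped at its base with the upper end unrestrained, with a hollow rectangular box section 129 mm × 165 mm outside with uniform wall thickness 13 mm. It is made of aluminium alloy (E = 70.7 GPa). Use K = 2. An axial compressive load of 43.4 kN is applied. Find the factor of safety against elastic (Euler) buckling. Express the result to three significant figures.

n ≈ 1.90

Inner dimensions: h_i = 165 − 2×13 = 139.0 mm, b_i = 129 − 2×13 = 103.0 mm
Weak-axis I_min = (h_o·b_o³ − h_i·b_i³)/12 with b_o = 129, b_i = 103.0 mm (shorter outer/inner sides).
I_min = (165×129³ − 139.0×103.0³)/12 = 1.686×10^7 mm⁴
I = 1.686×10^7 mm⁴ = 1.686×10^-5 m⁴
Effective length L_e = K·L = 2 × 5.97 = 11.94 m
P_cr = π²EI / L_e² = π² × 70.7×10⁹ × 1.686×10^-5 / 11.94² = 8.252×10^4 N
Factor of safety n = P_cr / P = 82.519 / 43.4 = 1.90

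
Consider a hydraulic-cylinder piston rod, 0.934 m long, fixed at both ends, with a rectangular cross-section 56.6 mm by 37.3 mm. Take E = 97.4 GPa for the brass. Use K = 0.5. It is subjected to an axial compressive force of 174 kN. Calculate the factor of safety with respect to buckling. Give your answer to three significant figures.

Buckling occurs about the weak axis: I_min = h·b³/12 with b = 37.3 mm (the shorter side).
I_min = 56.6×37.3³/12 = 2.448×10^5 mm⁴
I = 2.448×10^5 mm⁴ = 2.448×10^-7 m⁴
Effective length L_e = K·L = 0.5 × 0.934 = 0.4670 m
P_cr = π²EI / L_e² = π² × 97.4×10⁹ × 2.448×10^-7 / 0.4670² = 1.079×10^6 N
Factor of safety n = P_cr / P = 1078.9 / 174 = 6.20

n ≈ 6.20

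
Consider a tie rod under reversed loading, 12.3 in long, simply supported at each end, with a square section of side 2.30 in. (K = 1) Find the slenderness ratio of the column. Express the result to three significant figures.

I = a⁴/12 = 2.30⁴/12 = 2.332 in⁴
A = 5.290 in²;  r_min = √(I/A) = √(2.332/5.290) = 0.6640 in
L_e = K·L = 1 × 12.3 = 12.30 in
λ = L_e / r_min = 12.300 / 0.6640 = 18.5

λ ≈ 18.5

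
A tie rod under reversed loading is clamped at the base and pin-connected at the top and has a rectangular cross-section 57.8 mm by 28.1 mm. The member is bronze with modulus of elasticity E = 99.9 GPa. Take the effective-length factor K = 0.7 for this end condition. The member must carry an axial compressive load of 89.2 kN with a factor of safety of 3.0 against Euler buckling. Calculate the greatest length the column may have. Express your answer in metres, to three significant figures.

L_max ≈ 0.896 m

Buckling occurs about the weak axis: I_min = h·b³/12 with b = 28.1 mm (the shorter side).
I_min = 57.8×28.1³/12 = 1.069×10^5 mm⁴
I = 1.069×10^-7 m⁴
Required critical load P_cr = n·P = 3.0 × 89.2 = 267.6 kN = 2.676×10^5 N
From P_cr = π²EI/(K·L)²:  L = (1/K)·√(π²EI/P_cr) = (1/0.7)·√(π²×9.99×10^10×1.069×10^-7/2.676×10^5)
L = 0.896 m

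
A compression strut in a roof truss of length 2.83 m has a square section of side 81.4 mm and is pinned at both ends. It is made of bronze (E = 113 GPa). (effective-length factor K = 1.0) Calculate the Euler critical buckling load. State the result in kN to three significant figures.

I = a⁴/12 = 81.4⁴/12 = 3.659×10^6 mm⁴
I = 3.659×10^6 mm⁴ = 3.659×10^-6 m⁴
Effective length L_e = K·L = 1 × 2.83 = 2.830 m
P_cr = π²EI / L_e² = π² × 113×10⁹ × 3.659×10^-6 / 2.830² = 5.095×10^5 N

P_cr ≈ 509 kN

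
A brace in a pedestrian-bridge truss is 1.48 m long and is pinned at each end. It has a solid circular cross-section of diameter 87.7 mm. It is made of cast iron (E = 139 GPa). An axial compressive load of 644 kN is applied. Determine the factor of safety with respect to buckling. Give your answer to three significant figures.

I = πd⁴/64 = π×87.7⁴/64 = 2.904×10^6 mm⁴
I = 2.904×10^6 mm⁴ = 2.904×10^-6 m⁴
Effective length L_e = K·L = 1 × 1.48 = 1.480 m
P_cr = π²EI / L_e² = π² × 139×10⁹ × 2.904×10^-6 / 1.480² = 1.819×10^6 N
Factor of safety n = P_cr / P = 1818.7 / 644 = 2.82

n ≈ 2.82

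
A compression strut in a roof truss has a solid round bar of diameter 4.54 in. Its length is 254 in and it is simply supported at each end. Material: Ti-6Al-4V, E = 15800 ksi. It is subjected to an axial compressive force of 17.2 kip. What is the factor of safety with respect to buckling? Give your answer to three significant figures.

n ≈ 2.93

I = πd⁴/64 = π×4.54⁴/64 = 20.85 in⁴
Effective length L_e = K·L = 1 × 254 = 254.0 in
P_cr = π²EI / L_e² = π² × 15800×10³ × 20.85 / 254.0² = 5.041×10^4 lb
Factor of safety n = P_cr / P = 50.406 / 17.2 = 2.93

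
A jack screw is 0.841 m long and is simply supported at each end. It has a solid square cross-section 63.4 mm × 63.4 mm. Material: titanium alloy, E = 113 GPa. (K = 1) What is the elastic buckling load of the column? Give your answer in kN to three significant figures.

P_cr ≈ 2120 kN

I = a⁴/12 = 63.4⁴/12 = 1.346×10^6 mm⁴
I = 1.346×10^6 mm⁴ = 1.346×10^-6 m⁴
Effective length L_e = K·L = 1 × 0.841 = 0.8410 m
P_cr = π²EI / L_e² = π² × 113×10⁹ × 1.346×10^-6 / 0.8410² = 2.123×10^6 N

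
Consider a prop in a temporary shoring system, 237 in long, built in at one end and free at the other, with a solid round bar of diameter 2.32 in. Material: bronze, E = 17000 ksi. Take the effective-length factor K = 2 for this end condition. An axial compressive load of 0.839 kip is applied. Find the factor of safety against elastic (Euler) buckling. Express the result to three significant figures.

I = πd⁴/64 = π×2.32⁴/64 = 1.422 in⁴
Effective length L_e = K·L = 2 × 237 = 474.0 in
P_cr = π²EI / L_e² = π² × 17000×10³ × 1.422 / 474.0² = 1.062×10^3 lb
Factor of safety n = P_cr / P = 1.0620 / 0.839 = 1.27

n ≈ 1.27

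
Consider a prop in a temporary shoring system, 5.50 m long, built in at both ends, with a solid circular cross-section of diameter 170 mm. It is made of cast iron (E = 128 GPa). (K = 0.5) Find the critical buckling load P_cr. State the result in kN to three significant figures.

I = πd⁴/64 = π×170⁴/64 = 4.100×10^7 mm⁴
I = 4.100×10^7 mm⁴ = 4.100×10^-5 m⁴
Effective length L_e = K·L = 0.5 × 5.50 = 2.750 m
P_cr = π²EI / L_e² = π² × 128×10⁹ × 4.100×10^-5 / 2.750² = 6.849×10^6 N

P_cr ≈ 6850 kN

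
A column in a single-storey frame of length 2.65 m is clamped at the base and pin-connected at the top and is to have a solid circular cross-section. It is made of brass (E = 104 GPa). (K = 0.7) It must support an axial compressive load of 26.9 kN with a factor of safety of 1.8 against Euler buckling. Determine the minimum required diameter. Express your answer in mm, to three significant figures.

d ≈ 42.6 mm

Required P_cr = n·P = 1.8 × 26.9 = 48.42 kN
L_e = K·L = 0.7 × 2.65 = 1.855 m
Required I = P_cr·L_e²/(π²E) = 4.842×10^4 × 1.855² / (π² × 1.04×10^11) = 1.623×10^-7 m⁴
I_req = 1.623×10^5 mm⁴
Solid circle: I = πd⁴/64  ⇒  d = (64I/π)^(1/4) = (64×1.623×10^5/π)^(1/4) = 42.6 mm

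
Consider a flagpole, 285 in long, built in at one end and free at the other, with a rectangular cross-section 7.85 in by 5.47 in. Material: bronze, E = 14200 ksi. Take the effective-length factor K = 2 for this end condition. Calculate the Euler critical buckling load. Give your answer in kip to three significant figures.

Buckling occurs about the weak axis: I_min = h·b³/12 with b = 5.47 in (the shorter side).
I_min = 7.85×5.47³/12 = 107.1 in⁴
Effective length L_e = K·L = 2 × 285 = 570.0 in
P_cr = π²EI / L_e² = π² × 14200×10³ × 107.1 / 570.0² = 4.618×10^4 lb

P_cr ≈ 46.2 kip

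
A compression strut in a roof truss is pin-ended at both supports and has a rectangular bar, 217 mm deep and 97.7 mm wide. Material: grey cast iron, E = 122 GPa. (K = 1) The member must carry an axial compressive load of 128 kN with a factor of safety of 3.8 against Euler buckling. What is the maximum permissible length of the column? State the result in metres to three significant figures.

L_max ≈ 6.46 m

Buckling occurs about the weak axis: I_min = h·b³/12 with b = 97.7 mm (the shorter side).
I_min = 217×97.7³/12 = 1.686×10^7 mm⁴
I = 1.686×10^-5 m⁴
Required critical load P_cr = n·P = 3.8 × 128 = 486.4 kN = 4.864×10^5 N
From P_cr = π²EI/(K·L)²:  L = (1/K)·√(π²EI/P_cr) = (1/1)·√(π²×1.22×10^11×1.686×10^-5/4.864×10^5)
L = 6.46 m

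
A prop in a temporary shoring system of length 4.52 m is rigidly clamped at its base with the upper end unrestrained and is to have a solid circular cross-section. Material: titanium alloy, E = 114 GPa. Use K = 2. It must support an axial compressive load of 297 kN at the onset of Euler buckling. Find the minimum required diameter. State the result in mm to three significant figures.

L_e = K·L = 2 × 4.52 = 9.040 m
Required I = P_cr·L_e²/(π²E) = 2.970×10^5 × 9.040² / (π² × 1.14×10^11) = 2.157×10^-5 m⁴
I_req = 2.157×10^7 mm⁴
Solid circle: I = πd⁴/64  ⇒  d = (64I/π)^(1/4) = (64×2.157×10^7/π)^(1/4) = 145 mm

d ≈ 145 mm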